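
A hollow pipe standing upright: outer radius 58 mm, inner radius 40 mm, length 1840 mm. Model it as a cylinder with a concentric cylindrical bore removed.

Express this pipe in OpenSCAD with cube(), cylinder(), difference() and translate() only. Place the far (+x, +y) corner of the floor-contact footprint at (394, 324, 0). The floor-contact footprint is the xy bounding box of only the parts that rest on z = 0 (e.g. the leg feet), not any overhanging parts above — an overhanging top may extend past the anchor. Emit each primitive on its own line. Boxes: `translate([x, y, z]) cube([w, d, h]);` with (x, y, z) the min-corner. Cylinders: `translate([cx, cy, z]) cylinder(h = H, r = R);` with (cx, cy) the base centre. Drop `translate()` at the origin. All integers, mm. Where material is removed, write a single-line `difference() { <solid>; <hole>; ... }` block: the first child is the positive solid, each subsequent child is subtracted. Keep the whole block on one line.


difference() { translate([336, 266, 0]) cylinder(h = 1840, r = 58); translate([336, 266, 0]) cylinder(h = 1840, r = 40); }


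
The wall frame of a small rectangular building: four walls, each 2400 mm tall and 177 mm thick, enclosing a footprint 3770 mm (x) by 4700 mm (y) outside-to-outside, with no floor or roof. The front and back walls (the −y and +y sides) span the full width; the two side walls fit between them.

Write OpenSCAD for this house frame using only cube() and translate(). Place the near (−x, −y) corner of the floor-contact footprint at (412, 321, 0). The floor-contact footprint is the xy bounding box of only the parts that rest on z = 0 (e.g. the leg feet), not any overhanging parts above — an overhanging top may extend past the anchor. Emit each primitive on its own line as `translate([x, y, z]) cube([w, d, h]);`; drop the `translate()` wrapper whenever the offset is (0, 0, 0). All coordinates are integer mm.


translate([412, 321, 0]) cube([3770, 177, 2400]);
translate([412, 4844, 0]) cube([3770, 177, 2400]);
translate([412, 498, 0]) cube([177, 4346, 2400]);
translate([4005, 498, 0]) cube([177, 4346, 2400]);


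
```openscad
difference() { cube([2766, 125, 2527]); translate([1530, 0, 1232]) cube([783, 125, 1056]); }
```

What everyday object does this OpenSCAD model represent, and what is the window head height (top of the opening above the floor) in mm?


A wall with a window opening. The window head height is 2288 mm.

A wall with a rectangular opening subtracted — a window. Sill at z = 1232, opening 1056 mm tall, so the head is at 1232 + 1056 = 2288 mm.


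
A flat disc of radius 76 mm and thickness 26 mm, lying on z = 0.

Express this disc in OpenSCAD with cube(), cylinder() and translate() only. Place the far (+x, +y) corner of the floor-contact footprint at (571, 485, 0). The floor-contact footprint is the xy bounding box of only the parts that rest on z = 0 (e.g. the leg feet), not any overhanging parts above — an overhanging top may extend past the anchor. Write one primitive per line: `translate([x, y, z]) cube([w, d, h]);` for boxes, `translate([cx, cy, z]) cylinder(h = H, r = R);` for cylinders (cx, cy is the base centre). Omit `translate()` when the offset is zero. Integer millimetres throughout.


translate([495, 409, 0]) cylinder(h = 26, r = 76);


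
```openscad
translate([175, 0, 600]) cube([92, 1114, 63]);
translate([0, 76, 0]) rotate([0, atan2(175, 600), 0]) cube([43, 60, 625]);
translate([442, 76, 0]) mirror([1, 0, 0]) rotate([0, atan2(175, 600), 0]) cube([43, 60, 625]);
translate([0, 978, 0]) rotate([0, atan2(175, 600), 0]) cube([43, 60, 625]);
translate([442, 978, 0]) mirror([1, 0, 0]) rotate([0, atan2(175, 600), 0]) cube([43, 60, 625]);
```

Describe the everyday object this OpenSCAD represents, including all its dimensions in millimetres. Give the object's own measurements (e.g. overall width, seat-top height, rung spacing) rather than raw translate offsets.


A sawhorse. A 92×1114×63 mm beam (x, y, z) sits on two A-frame leg pairs. Each pair is two raked legs of 43×60 mm section (60 mm along y) splaying symmetrically in x. Each leg rises 600 mm vertically over 175 mm of horizontal reach and is 625 mm long along its own axis. Every leg's outer bottom edge rests on the floor and its outer top edge meets a bottom edge of the beam — the left legs (tilting toward +x) meet the beam's −x bottom edge, the right legs (their mirror images, tilting toward −x) meet its +x bottom edge — so the leg tops tuck under the beam, the beam's underside is 600 mm above the floor, and the feet are 442 mm apart outside-to-outside with the beam centred between them. The two leg pairs are set in 76 mm from either end of the beam.


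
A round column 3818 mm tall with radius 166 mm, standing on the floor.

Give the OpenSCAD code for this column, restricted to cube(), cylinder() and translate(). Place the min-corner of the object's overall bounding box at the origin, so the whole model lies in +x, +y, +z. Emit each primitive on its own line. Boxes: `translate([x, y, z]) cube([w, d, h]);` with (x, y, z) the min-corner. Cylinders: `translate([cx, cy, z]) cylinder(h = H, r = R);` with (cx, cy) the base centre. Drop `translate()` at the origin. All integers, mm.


translate([166, 166, 0]) cylinder(h = 3818, r = 166);


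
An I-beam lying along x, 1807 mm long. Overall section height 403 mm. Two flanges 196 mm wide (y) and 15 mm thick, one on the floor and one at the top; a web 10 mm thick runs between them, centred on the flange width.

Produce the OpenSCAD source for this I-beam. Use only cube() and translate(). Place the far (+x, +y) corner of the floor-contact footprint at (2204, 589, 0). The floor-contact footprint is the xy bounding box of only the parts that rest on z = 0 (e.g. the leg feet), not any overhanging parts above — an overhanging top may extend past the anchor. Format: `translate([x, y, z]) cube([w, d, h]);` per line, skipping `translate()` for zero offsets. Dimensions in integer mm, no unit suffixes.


translate([397, 393, 0]) cube([1807, 196, 15]);
translate([397, 486, 15]) cube([1807, 10, 373]);
translate([397, 393, 388]) cube([1807, 196, 15]);


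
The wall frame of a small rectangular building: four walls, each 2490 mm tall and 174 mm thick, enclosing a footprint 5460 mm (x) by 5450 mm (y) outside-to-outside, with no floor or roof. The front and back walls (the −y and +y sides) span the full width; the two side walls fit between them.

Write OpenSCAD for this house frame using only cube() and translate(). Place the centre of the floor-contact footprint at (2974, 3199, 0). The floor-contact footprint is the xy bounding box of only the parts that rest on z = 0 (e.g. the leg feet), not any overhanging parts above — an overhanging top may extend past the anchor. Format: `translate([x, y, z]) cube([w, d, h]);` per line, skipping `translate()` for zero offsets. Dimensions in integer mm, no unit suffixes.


translate([244, 474, 0]) cube([5460, 174, 2490]);
translate([244, 5750, 0]) cube([5460, 174, 2490]);
translate([244, 648, 0]) cube([174, 5102, 2490]);
translate([5530, 648, 0]) cube([174, 5102, 2490]);


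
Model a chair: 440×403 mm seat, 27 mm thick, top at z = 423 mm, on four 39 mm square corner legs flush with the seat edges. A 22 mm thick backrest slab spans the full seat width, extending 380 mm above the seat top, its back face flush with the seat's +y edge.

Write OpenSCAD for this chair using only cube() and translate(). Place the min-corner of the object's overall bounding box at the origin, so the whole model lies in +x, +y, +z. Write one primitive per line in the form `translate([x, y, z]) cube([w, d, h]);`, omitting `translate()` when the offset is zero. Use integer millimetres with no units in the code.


translate([0, 0, 396]) cube([440, 403, 27]);
cube([39, 39, 396]);
translate([401, 0, 0]) cube([39, 39, 396]);
translate([0, 364, 0]) cube([39, 39, 396]);
translate([401, 364, 0]) cube([39, 39, 396]);
translate([0, 381, 423]) cube([440, 22, 380]);


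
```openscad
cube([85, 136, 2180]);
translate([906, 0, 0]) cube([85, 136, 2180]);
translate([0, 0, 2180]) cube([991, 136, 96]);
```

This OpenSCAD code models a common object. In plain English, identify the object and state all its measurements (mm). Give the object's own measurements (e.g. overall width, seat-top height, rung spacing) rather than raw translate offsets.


A door frame. The clear opening is 821 mm wide and 2180 mm high. Two 85 mm wide jambs, 136 mm deep, stand either side of the opening from the floor to the top of the opening. A 96 mm thick head sits across the top of both jambs, spanning the full outside width of the frame.


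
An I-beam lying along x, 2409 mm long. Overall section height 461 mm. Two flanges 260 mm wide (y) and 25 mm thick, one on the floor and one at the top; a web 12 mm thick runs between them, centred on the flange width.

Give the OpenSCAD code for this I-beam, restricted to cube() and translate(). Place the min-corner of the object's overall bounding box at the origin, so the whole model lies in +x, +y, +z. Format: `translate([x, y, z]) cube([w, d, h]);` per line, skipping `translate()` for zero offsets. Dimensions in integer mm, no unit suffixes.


cube([2409, 260, 25]);
translate([0, 124, 25]) cube([2409, 12, 411]);
translate([0, 0, 436]) cube([2409, 260, 25]);


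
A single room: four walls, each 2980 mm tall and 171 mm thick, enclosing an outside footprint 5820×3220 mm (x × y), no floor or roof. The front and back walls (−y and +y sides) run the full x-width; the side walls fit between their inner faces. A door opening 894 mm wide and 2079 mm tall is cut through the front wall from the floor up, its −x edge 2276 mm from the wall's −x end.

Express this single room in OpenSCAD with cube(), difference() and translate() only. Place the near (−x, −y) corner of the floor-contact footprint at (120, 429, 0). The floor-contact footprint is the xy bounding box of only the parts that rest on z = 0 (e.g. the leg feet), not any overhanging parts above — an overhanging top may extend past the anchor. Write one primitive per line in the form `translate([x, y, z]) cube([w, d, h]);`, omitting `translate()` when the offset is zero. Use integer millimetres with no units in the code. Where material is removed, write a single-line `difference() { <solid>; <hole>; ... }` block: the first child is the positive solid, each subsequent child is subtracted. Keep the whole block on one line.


difference() { translate([120, 429, 0]) cube([5820, 171, 2980]); translate([2396, 429, 0]) cube([894, 171, 2079]); }
translate([120, 3478, 0]) cube([5820, 171, 2980]);
translate([120, 600, 0]) cube([171, 2878, 2980]);
translate([5769, 600, 0]) cube([171, 2878, 2980]);


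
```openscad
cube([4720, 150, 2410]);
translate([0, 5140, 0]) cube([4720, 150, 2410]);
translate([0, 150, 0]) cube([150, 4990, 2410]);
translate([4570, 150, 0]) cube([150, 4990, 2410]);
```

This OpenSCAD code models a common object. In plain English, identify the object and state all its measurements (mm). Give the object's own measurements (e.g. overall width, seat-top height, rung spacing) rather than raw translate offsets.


The wall frame of a small rectangular building: four walls, each 2410 mm tall and 150 mm thick, enclosing a footprint 4720 mm (x) by 5290 mm (y) outside-to-outside, with no floor or roof. The front and back walls (the −y and +y sides) span the full width; the two side walls fit between them.


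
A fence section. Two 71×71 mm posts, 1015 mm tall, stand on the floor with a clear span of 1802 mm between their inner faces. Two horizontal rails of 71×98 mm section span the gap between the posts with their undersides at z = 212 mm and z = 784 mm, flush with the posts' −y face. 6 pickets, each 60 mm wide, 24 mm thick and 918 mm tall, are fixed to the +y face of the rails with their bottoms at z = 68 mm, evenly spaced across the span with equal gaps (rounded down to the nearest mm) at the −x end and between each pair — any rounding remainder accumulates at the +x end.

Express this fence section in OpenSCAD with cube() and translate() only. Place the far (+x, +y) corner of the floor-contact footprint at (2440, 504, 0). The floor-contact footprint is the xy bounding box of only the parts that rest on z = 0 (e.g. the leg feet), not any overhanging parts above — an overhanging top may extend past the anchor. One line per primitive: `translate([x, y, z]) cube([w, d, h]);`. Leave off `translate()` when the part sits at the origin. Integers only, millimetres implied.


translate([496, 433, 0]) cube([71, 71, 1015]);
translate([2369, 433, 0]) cube([71, 71, 1015]);
translate([567, 433, 212]) cube([1802, 71, 98]);
translate([567, 433, 784]) cube([1802, 71, 98]);
translate([773, 504, 68]) cube([60, 24, 918]);
translate([1039, 504, 68]) cube([60, 24, 918]);
translate([1305, 504, 68]) cube([60, 24, 918]);
translate([1571, 504, 68]) cube([60, 24, 918]);
translate([1837, 504, 68]) cube([60, 24, 918]);
translate([2103, 504, 68]) cube([60, 24, 918]);


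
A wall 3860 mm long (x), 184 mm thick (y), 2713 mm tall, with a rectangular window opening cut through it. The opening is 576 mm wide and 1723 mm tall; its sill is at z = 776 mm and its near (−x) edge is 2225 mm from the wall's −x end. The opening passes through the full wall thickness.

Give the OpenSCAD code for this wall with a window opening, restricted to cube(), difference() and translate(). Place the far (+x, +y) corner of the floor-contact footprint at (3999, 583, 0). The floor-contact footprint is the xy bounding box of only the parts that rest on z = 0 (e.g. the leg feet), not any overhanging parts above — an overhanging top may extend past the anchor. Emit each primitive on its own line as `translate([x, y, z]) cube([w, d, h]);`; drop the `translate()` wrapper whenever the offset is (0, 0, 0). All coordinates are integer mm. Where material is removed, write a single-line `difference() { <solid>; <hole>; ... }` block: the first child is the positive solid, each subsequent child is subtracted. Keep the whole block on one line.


difference() { translate([139, 399, 0]) cube([3860, 184, 2713]); translate([2364, 399, 776]) cube([576, 184, 1723]); }


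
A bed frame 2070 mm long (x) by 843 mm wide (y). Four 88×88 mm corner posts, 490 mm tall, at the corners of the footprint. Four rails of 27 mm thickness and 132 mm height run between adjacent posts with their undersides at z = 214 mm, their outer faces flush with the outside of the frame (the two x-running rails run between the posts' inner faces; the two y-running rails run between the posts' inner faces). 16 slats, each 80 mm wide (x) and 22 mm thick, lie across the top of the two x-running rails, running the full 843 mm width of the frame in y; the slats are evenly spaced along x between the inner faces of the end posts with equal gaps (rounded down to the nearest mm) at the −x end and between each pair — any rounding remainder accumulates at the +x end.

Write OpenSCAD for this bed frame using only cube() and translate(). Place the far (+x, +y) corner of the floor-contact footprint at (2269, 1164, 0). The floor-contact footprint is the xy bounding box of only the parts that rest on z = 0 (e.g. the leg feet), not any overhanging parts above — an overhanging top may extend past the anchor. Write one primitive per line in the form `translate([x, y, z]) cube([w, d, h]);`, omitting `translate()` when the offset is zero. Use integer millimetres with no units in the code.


translate([199, 321, 0]) cube([88, 88, 490]);
translate([199, 1076, 0]) cube([88, 88, 490]);
translate([2181, 321, 0]) cube([88, 88, 490]);
translate([2181, 1076, 0]) cube([88, 88, 490]);
translate([287, 321, 214]) cube([1894, 27, 132]);
translate([287, 1137, 214]) cube([1894, 27, 132]);
translate([199, 409, 214]) cube([27, 667, 132]);
translate([2242, 409, 214]) cube([27, 667, 132]);
translate([323, 321, 346]) cube([80, 843, 22]);
translate([439, 321, 346]) cube([80, 843, 22]);
translate([555, 321, 346]) cube([80, 843, 22]);
translate([671, 321, 346]) cube([80, 843, 22]);
translate([787, 321, 346]) cube([80, 843, 22]);
translate([903, 321, 346]) cube([80, 843, 22]);
translate([1019, 321, 346]) cube([80, 843, 22]);
translate([1135, 321, 346]) cube([80, 843, 22]);
translate([1251, 321, 346]) cube([80, 843, 22]);
translate([1367, 321, 346]) cube([80, 843, 22]);
translate([1483, 321, 346]) cube([80, 843, 22]);
translate([1599, 321, 346]) cube([80, 843, 22]);
translate([1715, 321, 346]) cube([80, 843, 22]);
translate([1831, 321, 346]) cube([80, 843, 22]);
translate([1947, 321, 346]) cube([80, 843, 22]);
translate([2063, 321, 346]) cube([80, 843, 22]);


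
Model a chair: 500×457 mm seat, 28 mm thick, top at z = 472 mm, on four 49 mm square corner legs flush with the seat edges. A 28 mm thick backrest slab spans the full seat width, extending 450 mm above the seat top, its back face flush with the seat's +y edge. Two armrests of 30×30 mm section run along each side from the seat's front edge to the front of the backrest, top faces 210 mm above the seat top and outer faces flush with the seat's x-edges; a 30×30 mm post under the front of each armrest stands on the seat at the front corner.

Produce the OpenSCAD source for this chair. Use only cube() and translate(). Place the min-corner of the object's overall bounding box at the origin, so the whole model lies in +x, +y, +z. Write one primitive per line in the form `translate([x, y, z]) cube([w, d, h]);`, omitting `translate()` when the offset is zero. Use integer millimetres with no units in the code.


translate([0, 0, 444]) cube([500, 457, 28]);
cube([49, 49, 444]);
translate([451, 0, 0]) cube([49, 49, 444]);
translate([0, 408, 0]) cube([49, 49, 444]);
translate([451, 408, 0]) cube([49, 49, 444]);
translate([0, 429, 472]) cube([500, 28, 450]);
translate([0, 0, 652]) cube([30, 429, 30]);
translate([470, 0, 652]) cube([30, 429, 30]);
translate([0, 0, 472]) cube([30, 30, 180]);
translate([470, 0, 472]) cube([30, 30, 180]);


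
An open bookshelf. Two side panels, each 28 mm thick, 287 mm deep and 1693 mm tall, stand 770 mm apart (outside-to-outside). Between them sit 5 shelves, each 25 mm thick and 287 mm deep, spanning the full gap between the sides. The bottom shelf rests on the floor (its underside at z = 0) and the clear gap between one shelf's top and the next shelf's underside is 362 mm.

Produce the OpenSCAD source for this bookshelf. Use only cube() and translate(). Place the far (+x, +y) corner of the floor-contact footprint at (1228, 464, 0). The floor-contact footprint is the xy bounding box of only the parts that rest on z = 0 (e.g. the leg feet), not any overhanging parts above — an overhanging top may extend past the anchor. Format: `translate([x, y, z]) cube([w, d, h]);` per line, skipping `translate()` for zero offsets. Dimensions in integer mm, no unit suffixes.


translate([458, 177, 0]) cube([28, 287, 1693]);
translate([1200, 177, 0]) cube([28, 287, 1693]);
translate([486, 177, 0]) cube([714, 287, 25]);
translate([486, 177, 387]) cube([714, 287, 25]);
translate([486, 177, 774]) cube([714, 287, 25]);
translate([486, 177, 1161]) cube([714, 287, 25]);
translate([486, 177, 1548]) cube([714, 287, 25]);


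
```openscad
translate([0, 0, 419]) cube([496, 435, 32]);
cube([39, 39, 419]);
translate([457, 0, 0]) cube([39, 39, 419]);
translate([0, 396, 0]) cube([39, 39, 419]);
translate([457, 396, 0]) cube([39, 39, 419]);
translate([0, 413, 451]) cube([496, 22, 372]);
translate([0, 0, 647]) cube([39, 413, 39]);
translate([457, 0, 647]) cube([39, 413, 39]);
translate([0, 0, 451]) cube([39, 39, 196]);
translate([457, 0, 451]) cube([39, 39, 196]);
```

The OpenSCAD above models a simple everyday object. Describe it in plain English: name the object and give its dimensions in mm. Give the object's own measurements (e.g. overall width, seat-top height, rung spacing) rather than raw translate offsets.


A chair. The seat is a 496×435×32 mm slab with its top at z = 451 mm, on four 39×39 mm corner legs (flush with the seat edges, standing on z = 0). A flat backrest 22 mm thick, 372 mm tall, spans the full seat width and rises from the seat top along its +y edge, rear face flush with the rear of the seat. Two armrests of 39×39 mm section run along each side from the seat's front edge to the front of the backrest, top faces 235 mm above the seat top and outer faces flush with the seat's x-edges; a 39×39 mm post under the front of each armrest stands on the seat at the front corner.


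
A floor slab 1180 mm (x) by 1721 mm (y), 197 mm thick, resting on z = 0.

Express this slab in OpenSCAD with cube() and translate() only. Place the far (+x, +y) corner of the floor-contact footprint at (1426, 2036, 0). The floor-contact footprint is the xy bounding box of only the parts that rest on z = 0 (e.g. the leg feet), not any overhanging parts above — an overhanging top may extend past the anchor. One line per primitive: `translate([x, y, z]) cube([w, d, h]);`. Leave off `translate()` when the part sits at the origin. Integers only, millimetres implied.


translate([246, 315, 0]) cube([1180, 1721, 197]);


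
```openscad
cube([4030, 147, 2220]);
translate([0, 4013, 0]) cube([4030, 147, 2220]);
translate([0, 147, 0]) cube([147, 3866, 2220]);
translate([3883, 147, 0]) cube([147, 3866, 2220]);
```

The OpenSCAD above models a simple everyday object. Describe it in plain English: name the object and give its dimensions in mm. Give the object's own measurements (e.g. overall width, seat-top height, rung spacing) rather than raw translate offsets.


The wall frame of a small rectangular building: four walls, each 2220 mm tall and 147 mm thick, enclosing a footprint 4030 mm (x) by 4160 mm (y) outside-to-outside, with no floor or roof. The front and back walls (the −y and +y sides) span the full width; the two side walls fit between them.


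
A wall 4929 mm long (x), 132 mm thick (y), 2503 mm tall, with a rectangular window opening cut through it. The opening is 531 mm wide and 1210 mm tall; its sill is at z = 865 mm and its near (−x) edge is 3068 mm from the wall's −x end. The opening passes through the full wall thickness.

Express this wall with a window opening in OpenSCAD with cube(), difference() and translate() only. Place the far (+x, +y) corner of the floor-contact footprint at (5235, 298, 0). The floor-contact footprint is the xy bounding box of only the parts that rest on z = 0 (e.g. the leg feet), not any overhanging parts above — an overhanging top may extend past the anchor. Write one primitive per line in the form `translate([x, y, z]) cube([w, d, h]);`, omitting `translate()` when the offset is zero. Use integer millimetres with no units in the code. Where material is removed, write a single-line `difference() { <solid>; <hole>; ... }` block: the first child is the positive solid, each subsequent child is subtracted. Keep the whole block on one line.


difference() { translate([306, 166, 0]) cube([4929, 132, 2503]); translate([3374, 166, 865]) cube([531, 132, 1210]); }


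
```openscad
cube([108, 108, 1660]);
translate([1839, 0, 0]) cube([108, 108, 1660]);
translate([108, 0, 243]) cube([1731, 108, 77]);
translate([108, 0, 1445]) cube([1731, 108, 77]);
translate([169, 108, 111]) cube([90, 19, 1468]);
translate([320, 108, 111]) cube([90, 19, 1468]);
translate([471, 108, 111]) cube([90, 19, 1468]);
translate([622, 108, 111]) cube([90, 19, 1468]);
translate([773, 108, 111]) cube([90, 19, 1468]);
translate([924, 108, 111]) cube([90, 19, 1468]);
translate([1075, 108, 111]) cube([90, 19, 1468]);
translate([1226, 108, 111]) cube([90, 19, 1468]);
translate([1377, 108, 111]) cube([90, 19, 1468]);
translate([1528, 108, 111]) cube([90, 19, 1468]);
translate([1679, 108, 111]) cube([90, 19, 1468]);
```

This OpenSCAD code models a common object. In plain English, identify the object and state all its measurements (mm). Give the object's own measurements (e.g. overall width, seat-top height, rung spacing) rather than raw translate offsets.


A fence section. Two 108×108 mm posts, 1660 mm tall, stand on the floor with a clear span of 1731 mm between their inner faces. Two horizontal rails of 108×77 mm section span the gap between the posts with their undersides at z = 243 mm and z = 1445 mm, flush with the posts' −y face. 11 pickets, each 90 mm wide, 19 mm thick and 1468 mm tall, are fixed to the +y face of the rails with their bottoms at z = 111 mm, spaced across the span with a 61 mm gap after the −x post and between neighbouring pickets, with 70 mm left before the +x post.


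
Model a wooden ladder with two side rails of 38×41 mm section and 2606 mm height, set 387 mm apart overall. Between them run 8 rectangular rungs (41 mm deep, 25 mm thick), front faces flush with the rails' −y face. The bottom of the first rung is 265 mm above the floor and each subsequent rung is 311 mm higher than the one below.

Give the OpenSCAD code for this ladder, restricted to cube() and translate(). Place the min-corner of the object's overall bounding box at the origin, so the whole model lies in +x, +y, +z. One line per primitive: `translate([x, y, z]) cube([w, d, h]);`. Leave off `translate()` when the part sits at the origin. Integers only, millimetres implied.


cube([38, 41, 2606]);
translate([349, 0, 0]) cube([38, 41, 2606]);
translate([38, 0, 265]) cube([311, 41, 25]);
translate([38, 0, 576]) cube([311, 41, 25]);
translate([38, 0, 887]) cube([311, 41, 25]);
translate([38, 0, 1198]) cube([311, 41, 25]);
translate([38, 0, 1509]) cube([311, 41, 25]);
translate([38, 0, 1820]) cube([311, 41, 25]);
translate([38, 0, 2131]) cube([311, 41, 25]);
translate([38, 0, 2442]) cube([311, 41, 25]);


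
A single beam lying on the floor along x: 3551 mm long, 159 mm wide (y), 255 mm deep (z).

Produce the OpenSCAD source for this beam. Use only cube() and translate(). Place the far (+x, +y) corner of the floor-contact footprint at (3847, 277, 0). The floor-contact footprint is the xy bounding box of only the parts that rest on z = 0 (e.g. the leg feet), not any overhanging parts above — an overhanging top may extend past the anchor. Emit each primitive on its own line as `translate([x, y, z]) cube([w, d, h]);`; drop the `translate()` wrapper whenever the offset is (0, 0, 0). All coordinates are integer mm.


translate([296, 118, 0]) cube([3551, 159, 255]);


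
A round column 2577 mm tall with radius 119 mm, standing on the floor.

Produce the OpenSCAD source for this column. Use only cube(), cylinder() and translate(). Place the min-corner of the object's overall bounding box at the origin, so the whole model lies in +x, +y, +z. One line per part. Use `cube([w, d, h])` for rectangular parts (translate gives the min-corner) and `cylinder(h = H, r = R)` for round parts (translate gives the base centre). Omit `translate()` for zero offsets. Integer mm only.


translate([119, 119, 0]) cylinder(h = 2577, r = 119);


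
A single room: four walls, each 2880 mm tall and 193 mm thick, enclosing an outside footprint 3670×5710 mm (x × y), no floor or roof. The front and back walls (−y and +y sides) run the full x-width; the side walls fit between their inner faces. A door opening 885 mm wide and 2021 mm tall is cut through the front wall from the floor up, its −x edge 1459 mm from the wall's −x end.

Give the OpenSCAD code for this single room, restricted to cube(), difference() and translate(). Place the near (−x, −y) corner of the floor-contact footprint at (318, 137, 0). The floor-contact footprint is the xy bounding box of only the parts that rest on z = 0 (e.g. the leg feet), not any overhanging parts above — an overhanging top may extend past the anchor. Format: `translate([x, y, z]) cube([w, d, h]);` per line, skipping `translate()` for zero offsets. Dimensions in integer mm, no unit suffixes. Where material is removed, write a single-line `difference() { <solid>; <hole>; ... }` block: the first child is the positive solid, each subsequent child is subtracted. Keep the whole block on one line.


difference() { translate([318, 137, 0]) cube([3670, 193, 2880]); translate([1777, 137, 0]) cube([885, 193, 2021]); }
translate([318, 5654, 0]) cube([3670, 193, 2880]);
translate([318, 330, 0]) cube([193, 5324, 2880]);
translate([3795, 330, 0]) cube([193, 5324, 2880]);


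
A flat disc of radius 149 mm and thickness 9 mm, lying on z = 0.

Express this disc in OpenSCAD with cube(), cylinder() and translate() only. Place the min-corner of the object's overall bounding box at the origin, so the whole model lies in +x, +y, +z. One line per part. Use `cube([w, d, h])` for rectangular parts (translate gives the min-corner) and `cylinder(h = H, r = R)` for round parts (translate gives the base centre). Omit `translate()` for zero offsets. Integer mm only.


translate([149, 149, 0]) cylinder(h = 9, r = 149);


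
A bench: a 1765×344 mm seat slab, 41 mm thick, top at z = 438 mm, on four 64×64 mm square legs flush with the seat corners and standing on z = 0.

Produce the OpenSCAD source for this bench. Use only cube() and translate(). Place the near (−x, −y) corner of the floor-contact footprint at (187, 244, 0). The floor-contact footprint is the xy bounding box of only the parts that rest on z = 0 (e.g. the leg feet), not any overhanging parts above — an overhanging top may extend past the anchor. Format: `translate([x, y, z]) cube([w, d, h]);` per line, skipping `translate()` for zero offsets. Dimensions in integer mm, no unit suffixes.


translate([187, 244, 397]) cube([1765, 344, 41]);
translate([187, 244, 0]) cube([64, 64, 397]);
translate([187, 524, 0]) cube([64, 64, 397]);
translate([1888, 244, 0]) cube([64, 64, 397]);
translate([1888, 524, 0]) cube([64, 64, 397]);


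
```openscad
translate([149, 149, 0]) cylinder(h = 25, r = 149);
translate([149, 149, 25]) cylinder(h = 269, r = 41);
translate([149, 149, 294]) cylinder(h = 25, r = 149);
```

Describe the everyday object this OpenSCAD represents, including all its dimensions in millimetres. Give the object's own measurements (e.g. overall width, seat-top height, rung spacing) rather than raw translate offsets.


A spool: two coaxial disc flanges of radius 149 mm and thickness 25 mm, joined by a core cylinder of radius 41 mm and height 269 mm. The lower flange rests on z = 0 and the three cylinders share a vertical axis.


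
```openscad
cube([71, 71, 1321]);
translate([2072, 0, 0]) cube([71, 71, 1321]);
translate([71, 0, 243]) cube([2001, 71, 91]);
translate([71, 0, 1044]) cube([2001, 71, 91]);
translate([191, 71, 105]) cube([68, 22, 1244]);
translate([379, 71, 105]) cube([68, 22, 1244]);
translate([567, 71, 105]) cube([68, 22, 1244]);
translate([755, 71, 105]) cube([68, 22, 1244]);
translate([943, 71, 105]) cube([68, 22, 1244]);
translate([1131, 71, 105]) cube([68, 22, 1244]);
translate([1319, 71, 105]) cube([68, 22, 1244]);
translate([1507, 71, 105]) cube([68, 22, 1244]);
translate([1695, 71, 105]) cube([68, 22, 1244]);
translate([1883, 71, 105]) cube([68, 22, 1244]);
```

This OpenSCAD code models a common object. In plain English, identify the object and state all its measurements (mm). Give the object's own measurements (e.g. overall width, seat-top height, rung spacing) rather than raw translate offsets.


A fence section. Two 71×71 mm posts, 1321 mm tall, stand on the floor with a clear span of 2001 mm between their inner faces. Two horizontal rails of 71×91 mm section span the gap between the posts with their undersides at z = 243 mm and z = 1044 mm, flush with the posts' −y face. 10 pickets, each 68 mm wide, 22 mm thick and 1244 mm tall, are fixed to the +y face of the rails with their bottoms at z = 105 mm, spaced across the span with a 120 mm gap after the −x post and between neighbouring pickets, with 121 mm left before the +x post.


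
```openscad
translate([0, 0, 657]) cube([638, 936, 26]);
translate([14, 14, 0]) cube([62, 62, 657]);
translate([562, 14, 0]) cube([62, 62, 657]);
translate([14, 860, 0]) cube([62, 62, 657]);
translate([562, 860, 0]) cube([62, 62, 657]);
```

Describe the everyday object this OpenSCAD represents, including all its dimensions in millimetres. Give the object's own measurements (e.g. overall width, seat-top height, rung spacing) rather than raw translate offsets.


A table: top 638 mm (x) × 936 mm (y), 26 mm thick, upper face at z = 683 mm, on four 62×62 mm square legs, each inset 14 mm from the nearest pair of top edges from z = 0 to the bottom of the top.


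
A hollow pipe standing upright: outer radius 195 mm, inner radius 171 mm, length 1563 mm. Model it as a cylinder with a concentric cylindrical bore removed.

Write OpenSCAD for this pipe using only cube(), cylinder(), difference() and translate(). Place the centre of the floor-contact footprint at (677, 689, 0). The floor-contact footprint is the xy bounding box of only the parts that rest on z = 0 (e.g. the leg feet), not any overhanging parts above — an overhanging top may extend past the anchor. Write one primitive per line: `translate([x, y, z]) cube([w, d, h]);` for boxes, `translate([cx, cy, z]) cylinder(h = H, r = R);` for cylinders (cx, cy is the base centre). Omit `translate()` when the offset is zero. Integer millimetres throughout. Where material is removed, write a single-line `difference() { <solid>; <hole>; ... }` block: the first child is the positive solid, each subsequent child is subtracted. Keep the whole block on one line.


difference() { translate([677, 689, 0]) cylinder(h = 1563, r = 195); translate([677, 689, 0]) cylinder(h = 1563, r = 171); }


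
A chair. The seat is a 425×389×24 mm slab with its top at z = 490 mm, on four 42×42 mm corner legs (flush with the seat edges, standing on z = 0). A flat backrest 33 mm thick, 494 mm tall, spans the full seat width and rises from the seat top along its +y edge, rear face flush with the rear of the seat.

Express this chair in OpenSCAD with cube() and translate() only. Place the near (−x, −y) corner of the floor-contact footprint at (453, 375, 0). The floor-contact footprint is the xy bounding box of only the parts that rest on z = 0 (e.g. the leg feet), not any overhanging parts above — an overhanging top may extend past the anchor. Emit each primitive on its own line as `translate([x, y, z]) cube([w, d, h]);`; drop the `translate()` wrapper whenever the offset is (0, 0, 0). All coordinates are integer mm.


translate([453, 375, 466]) cube([425, 389, 24]);
translate([453, 375, 0]) cube([42, 42, 466]);
translate([836, 375, 0]) cube([42, 42, 466]);
translate([453, 722, 0]) cube([42, 42, 466]);
translate([836, 722, 0]) cube([42, 42, 466]);
translate([453, 731, 490]) cube([425, 33, 494]);


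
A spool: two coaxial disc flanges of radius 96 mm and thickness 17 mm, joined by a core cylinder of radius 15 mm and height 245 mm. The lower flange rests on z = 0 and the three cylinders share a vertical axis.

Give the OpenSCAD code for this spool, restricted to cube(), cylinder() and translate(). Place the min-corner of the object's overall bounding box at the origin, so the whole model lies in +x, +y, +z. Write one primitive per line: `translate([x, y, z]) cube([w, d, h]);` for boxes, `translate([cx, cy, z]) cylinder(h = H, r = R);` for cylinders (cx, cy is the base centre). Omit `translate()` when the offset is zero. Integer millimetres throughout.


translate([96, 96, 0]) cylinder(h = 17, r = 96);
translate([96, 96, 17]) cylinder(h = 245, r = 15);
translate([96, 96, 262]) cylinder(h = 17, r = 96);


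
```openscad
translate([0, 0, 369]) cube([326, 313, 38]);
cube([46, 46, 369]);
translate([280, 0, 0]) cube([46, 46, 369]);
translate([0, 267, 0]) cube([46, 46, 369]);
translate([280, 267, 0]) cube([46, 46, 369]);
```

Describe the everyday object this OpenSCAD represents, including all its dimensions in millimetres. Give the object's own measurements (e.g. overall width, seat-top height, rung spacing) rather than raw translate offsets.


A four-legged stool. The seat is a 326×313×38 mm slab whose top surface is at z = 407 mm; four square legs, each 46×46 mm in cross-section, run from the floor (z = 0) to the underside of the seat, each flush with a corner of the seat.


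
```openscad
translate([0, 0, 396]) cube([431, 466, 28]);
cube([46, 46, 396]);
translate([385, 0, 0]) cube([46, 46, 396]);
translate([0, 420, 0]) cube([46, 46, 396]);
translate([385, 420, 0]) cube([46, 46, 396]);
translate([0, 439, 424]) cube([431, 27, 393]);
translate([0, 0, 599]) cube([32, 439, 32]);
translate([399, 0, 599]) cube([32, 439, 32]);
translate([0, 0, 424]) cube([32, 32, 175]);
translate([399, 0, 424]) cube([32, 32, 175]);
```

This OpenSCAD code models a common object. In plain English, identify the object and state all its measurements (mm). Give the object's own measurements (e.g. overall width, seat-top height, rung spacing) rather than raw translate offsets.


A chair. The seat is a 431×466×28 mm slab with its top at z = 424 mm, on four 46×46 mm corner legs (flush with the seat edges, standing on z = 0). A flat backrest 27 mm thick, 393 mm tall, spans the full seat width and rises from the seat top along its +y edge, rear face flush with the rear of the seat. Two armrests of 32×32 mm section run along each side from the seat's front edge to the front of the backrest, top faces 207 mm above the seat top and outer faces flush with the seat's x-edges; a 32×32 mm post under the front of each armrest stands on the seat at the front corner.


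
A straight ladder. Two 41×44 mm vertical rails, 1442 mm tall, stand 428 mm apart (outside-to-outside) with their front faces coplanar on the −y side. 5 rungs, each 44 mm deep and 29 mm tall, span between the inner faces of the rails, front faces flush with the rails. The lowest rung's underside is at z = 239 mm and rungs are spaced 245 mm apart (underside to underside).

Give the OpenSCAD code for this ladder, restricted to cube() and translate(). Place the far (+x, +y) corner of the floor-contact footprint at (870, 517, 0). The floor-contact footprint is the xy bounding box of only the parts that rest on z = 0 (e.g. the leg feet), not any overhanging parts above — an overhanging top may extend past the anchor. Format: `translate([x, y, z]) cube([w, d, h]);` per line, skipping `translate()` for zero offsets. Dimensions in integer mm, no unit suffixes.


// rung span = 428 - 2*41 = 346
// rung[k] z = 239 + k*245
translate([442, 473, 0]) cube([41, 44, 1442]);
translate([829, 473, 0]) cube([41, 44, 1442]);
translate([483, 473, 239]) cube([346, 44, 29]);
translate([483, 473, 484]) cube([346, 44, 29]);
translate([483, 473, 729]) cube([346, 44, 29]);
translate([483, 473, 974]) cube([346, 44, 29]);
translate([483, 473, 1219]) cube([346, 44, 29]);


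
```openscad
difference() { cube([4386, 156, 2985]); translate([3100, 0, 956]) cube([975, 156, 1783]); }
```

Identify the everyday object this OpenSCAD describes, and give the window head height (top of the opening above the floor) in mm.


A wall with a window opening. The window head height is 2739 mm.

A wall with a rectangular opening subtracted — a window. Sill at z = 956, opening 1783 mm tall, so the head is at 956 + 1783 = 2739 mm.


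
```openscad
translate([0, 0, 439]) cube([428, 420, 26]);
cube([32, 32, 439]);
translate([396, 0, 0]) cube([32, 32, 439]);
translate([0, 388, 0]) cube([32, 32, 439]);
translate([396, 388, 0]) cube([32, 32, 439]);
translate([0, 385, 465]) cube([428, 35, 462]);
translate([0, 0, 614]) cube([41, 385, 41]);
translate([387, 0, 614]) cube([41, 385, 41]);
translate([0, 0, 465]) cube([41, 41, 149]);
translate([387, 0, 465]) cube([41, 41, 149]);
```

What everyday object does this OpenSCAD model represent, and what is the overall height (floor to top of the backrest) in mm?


A chair. The overall height is 927 mm.

A slab on four corner posts with a tall panel at the back — a chair. The seat slab sits at z = 439 with thickness 26, and the 462 mm backrest starts at the seat top, so the overall height is 439 + 26 + 462 = 927 mm.


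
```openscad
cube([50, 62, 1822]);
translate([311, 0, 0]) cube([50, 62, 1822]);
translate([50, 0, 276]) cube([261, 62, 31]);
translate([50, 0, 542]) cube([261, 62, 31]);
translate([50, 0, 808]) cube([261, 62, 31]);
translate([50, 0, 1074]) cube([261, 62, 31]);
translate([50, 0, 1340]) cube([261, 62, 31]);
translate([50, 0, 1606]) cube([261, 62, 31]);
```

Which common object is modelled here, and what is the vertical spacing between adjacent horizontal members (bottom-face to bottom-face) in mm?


A ladder. The rung spacing is 266 mm.

Two tall 50×62 posts with 6 short bars between them — a ladder. Adjacent rungs sit at z = 276 and z = 542, so the spacing is 542 − 276 = 266 mm.
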